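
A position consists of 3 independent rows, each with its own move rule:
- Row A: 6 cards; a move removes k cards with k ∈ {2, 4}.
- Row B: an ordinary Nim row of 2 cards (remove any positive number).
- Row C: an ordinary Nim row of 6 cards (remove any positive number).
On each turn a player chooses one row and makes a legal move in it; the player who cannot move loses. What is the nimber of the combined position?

Build the Grundy sequence for row A with g(k) = mex{g(k−s) : s ∈ {2, 4}, s ≤ k}:
k:     0  1  2  3  4  5  6
g(k):  0  0  1  1  2  2  0
So g(6) = 0.
Row B is a plain Nim row of size 2, so its Grundy value is 2.
Row C is a plain Nim row of size 6, so its Grundy value is 6.
By the Sprague-Grundy theorem, the Grundy value of a sum of independent games is the XOR of the component values.
Combined value = 0 ⊕ 2 ⊕ 6 = 4.

4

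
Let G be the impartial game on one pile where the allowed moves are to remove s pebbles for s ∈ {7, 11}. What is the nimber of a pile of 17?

2

Grundy values for subtraction set {7, 11}:
k:     0  1  2  3  4  5  6  7  8  9 10 11 12 13 14 15 16 17
g(k):  0  0  0  0  0  0  0  1  1  1  1  1  1  1  2  2  2  2
So g(17) = 2.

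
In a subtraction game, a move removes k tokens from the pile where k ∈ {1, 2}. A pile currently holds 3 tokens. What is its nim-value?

0

Build the Grundy sequence with g(k) = mex{g(k−s) : s ∈ {1, 2}, s ≤ k}:
k:     0  1  2  3
g(k):  0  1  2  0
So g(3) = 0.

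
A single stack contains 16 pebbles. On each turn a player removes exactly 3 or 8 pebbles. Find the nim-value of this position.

Build the Grundy sequence with g(k) = mex{g(k−s) : s ∈ {3, 8}, s ≤ k}:
k:     0  1  2  3  4  5  6  7  8  9 10 11 12 13 14 15 16
g(k):  0  0  0  1  1  1  0  0  2  1  1  0  0  0  1  1  1
So g(16) = 1.

1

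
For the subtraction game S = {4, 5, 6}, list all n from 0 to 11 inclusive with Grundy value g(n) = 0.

0, 1, 2, 3, 10, 11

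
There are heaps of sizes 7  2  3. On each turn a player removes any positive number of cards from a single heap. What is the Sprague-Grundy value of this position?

Nim-sum: 7 ⊕ 2 ⊕ 3 = 6.

6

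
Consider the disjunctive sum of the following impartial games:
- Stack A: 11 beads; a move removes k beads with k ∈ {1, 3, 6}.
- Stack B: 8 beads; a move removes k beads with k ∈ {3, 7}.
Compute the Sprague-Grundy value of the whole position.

For stack A, compute g(0), g(1), … with moves {1, 3, 6}:
g(0) = mex{} = 0
g(1) = mex{0} = 1
g(2) = mex{1} = 0
g(3) = mex{0} = 1
g(4) = mex{1} = 0
g(5) = mex{0} = 1
g(6) = mex{0,1} = 2
g(7) = mex{0,1,2} = 3
g(8) = mex{0,1,3} = 2
g(9) = mex{1,2} = 0
g(10) = mex{0,3} = 1
g(11) = mex{1,2} = 0
So g(11) = 0.
For stack B, compute g(0), g(1), … with moves {3, 7}:
g(0) = mex{} = 0
g(1) = mex{} = 0
g(2) = mex{} = 0
g(3) = mex{0} = 1
g(4) = mex{0} = 1
g(5) = mex{0} = 1
g(6) = mex{1} = 0
g(7) = mex{0,1} = 2
g(8) = mex{0,1} = 2
So g(8) = 2.
The value of a disjunctive sum is the nim-sum of the parts.
Combined value = 0 XOR 2 = 2.

2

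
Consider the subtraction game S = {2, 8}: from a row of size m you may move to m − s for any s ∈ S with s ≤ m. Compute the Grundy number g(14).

0

Compute g(0), g(1), … for moves {2, 8}:
k:     0  1  2  3  4  5  6  7  8  9 10 11 12 13 14
g(k):  0  0  1  1  0  0  1  1  2  2  0  0  1  1  0
So g(14) = 0.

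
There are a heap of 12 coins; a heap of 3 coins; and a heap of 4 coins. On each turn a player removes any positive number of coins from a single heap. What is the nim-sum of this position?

Nim-sum: 12 ⊕ 3 ⊕ 4 = 11.

11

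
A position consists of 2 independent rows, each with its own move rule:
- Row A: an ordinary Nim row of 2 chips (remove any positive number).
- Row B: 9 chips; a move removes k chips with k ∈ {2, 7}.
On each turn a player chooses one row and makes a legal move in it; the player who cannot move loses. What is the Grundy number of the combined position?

2

Row A is a plain Nim row of size 2, so its Grundy value is 2.
For row B, compute g(0), g(1), … with moves {2, 7}:
k:     0  1  2  3  4  5  6  7  8  9
g(k):  0  0  1  1  0  0  1  1  2  0
So g(9) = 0.
The value of a disjunctive sum is the nim-sum of the parts.
Combined value = 2 ⊕ 0 = 2.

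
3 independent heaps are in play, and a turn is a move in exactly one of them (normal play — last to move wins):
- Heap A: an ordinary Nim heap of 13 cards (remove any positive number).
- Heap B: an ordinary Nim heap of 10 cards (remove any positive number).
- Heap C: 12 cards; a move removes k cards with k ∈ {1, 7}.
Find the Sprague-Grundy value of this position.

7

Heap A is a plain Nim heap of size 13, so its Grundy value is 13.
Heap B is a plain Nim heap of size 10, so its Grundy value is 10.
Grundy values for heap C (subtraction set {1, 7}):
k:     0  1  2  3  4  5  6  7  8  9 10 11 12
g(k):  0  1  0  1  0  1  0  1  0  1  0  1  0
So g(12) = 0.
By the Sprague-Grundy theorem, the Grundy value of a sum of independent games is the XOR of the component values.
Combined value = 13 XOR 10 XOR 0 = 7.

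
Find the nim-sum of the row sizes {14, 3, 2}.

Nim-sum: 14 XOR 3 XOR 2 = 15.

15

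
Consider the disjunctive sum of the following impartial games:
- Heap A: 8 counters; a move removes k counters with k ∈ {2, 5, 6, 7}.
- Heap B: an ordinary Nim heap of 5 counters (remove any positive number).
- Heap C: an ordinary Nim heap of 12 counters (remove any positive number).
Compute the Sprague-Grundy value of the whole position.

11

Grundy values for heap A (subtraction set {2, 5, 6, 7}):
k:     0  1  2  3  4  5  6  7  8
g(k):  0  0  1  1  0  2  1  3  2
So g(8) = 2.
Heap B is a plain Nim heap of size 5, so its Grundy value is 5.
Heap C is a plain Nim heap of size 12, so its Grundy value is 12.
By the Sprague-Grundy theorem, the Grundy value of a sum of independent games is the XOR of the component values.
Combined value = 2 XOR 5 XOR 12 = 11.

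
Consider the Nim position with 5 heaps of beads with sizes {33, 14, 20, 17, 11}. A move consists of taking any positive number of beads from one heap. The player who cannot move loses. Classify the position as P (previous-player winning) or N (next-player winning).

N-position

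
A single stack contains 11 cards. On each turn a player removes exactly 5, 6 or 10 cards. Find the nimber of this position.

Build the Grundy sequence with g(k) = mex{g(k−s) : s ∈ {5, 6, 10}, s ≤ k}:
g(0) = mex{} = 0
g(1) = mex{} = 0
g(2) = mex{} = 0
g(3) = mex{} = 0
g(4) = mex{} = 0
g(5) = mex{0} = 1
g(6) = mex{0} = 1
g(7) = mex{0} = 1
g(8) = mex{0} = 1
g(9) = mex{0} = 1
g(10) = mex{0,1} = 2
g(11) = mex{0,1} = 2
So g(11) = 2.

2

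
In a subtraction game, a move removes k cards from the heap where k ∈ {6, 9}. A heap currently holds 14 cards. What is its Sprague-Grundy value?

Grundy values for subtraction set {6, 9}:
g(0) = mex{} = 0
g(1) = mex{} = 0
g(2) = mex{} = 0
g(3) = mex{} = 0
g(4) = mex{} = 0
g(5) = mex{} = 0
g(6) = mex{0} = 1
g(7) = mex{0} = 1
g(8) = mex{0} = 1
g(9) = mex{0} = 1
g(10) = mex{0} = 1
g(11) = mex{0} = 1
g(12) = mex{0,1} = 2
g(13) = mex{0,1} = 2
g(14) = mex{0,1} = 2
So g(14) = 2.

2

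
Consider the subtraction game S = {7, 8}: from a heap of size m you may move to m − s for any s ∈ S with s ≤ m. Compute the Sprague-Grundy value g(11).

1

Grundy values for subtraction set {7, 8}:
k:     0  1  2  3  4  5  6  7  8  9 10 11
g(k):  0  0  0  0  0  0  0  1  1  1  1  1
So g(11) = 1.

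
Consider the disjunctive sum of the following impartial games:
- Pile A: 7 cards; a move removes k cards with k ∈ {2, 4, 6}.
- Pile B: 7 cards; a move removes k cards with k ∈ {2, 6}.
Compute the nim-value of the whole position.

2

Grundy values for pile A (subtraction set {2, 4, 6}):
g(0) = mex{} = 0
g(1) = mex{} = 0
g(2) = mex{0} = 1
g(3) = mex{0} = 1
g(4) = mex{0,1} = 2
g(5) = mex{0,1} = 2
g(6) = mex{0,1,2} = 3
g(7) = mex{0,1,2} = 3
So g(7) = 3.
For pile B, compute g(0), g(1), … with moves {2, 6}:
k:     0  1  2  3  4  5  6  7
g(k):  0  0  1  1  0  0  1  1
So g(7) = 1.
The value of a disjunctive sum is the nim-sum of the parts.
Combined value = 3 ⊕ 1 = 2.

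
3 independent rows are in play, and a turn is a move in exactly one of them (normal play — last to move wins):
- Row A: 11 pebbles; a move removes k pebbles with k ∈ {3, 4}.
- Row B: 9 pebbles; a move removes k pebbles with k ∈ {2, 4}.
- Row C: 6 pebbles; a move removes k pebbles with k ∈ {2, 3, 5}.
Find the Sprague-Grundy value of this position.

3

Grundy values for row A (subtraction set {3, 4}):
g(0) = mex{} = 0
g(1) = mex{} = 0
g(2) = mex{} = 0
g(3) = mex{0} = 1
g(4) = mex{0} = 1
g(5) = mex{0} = 1
g(6) = mex{0,1} = 2
g(7) = mex{1} = 0
g(8) = mex{1} = 0
g(9) = mex{1,2} = 0
g(10) = mex{0,2} = 1
g(11) = mex{0} = 1
So g(11) = 1.
For row B, compute g(0), g(1), … with moves {2, 4}:
k:     0  1  2  3  4  5  6  7  8  9
g(k):  0  0  1  1  2  2  0  0  1  1
So g(9) = 1.
Build the Grundy sequence for row C with g(k) = mex{g(k−s) : s ∈ {2, 3, 5}, s ≤ k}:
k:     0  1  2  3  4  5  6
g(k):  0  0  1  1  2  2  3
So g(6) = 3.
By the Sprague-Grundy theorem, the Grundy value of a sum of independent games is the XOR of the component values.
Combined value = 1 ⊕ 1 ⊕ 3 = 3.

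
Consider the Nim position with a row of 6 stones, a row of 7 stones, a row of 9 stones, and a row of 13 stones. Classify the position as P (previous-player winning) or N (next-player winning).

N-position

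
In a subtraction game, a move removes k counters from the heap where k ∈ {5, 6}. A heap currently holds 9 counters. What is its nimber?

1

Grundy values for subtraction set {5, 6}:
k:     0  1  2  3  4  5  6  7  8  9
g(k):  0  0  0  0  0  1  1  1  1  1
So g(9) = 1.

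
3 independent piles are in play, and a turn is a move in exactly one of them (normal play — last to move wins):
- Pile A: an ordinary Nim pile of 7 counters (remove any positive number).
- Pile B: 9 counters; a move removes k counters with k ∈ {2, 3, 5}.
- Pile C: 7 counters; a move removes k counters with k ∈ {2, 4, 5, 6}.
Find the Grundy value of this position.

Pile A is a plain Nim pile of size 7, so its Grundy value is 7.
Build the Grundy sequence for pile B with g(k) = mex{g(k−s) : s ∈ {2, 3, 5}, s ≤ k}:
k:     0  1  2  3  4  5  6  7  8  9
g(k):  0  0  1  1  2  2  3  0  0  1
So g(9) = 1.
For pile C, compute g(0), g(1), … with moves {2, 4, 5, 6}:
g(0) = mex{} = 0
g(1) = mex{} = 0
g(2) = mex{0} = 1
g(3) = mex{0} = 1
g(4) = mex{0,1} = 2
g(5) = mex{0,1} = 2
g(6) = mex{0,1,2} = 3
g(7) = mex{0,1,2} = 3
So g(7) = 3.
By the Sprague-Grundy theorem, the Grundy value of a sum of independent games is the XOR of the component values.
Combined value = 7 XOR 1 XOR 3 = 5.

5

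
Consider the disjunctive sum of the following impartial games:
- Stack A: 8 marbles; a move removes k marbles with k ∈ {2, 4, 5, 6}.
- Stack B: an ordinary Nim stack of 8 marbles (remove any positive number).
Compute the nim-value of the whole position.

8

For stack A, compute g(0), g(1), … with moves {2, 4, 5, 6}:
g(0) = mex{} = 0
g(1) = mex{} = 0
g(2) = mex{0} = 1
g(3) = mex{0} = 1
g(4) = mex{0,1} = 2
g(5) = mex{0,1} = 2
g(6) = mex{0,1,2} = 3
g(7) = mex{0,1,2} = 3
g(8) = mex{1,2,3} = 0
So g(8) = 0.
Stack B is a plain Nim stack of size 8, so its Grundy value is 8.
By the Sprague-Grundy theorem, the Grundy value of a sum of independent games is the XOR of the component values.
Combined value = 0 XOR 8 = 8.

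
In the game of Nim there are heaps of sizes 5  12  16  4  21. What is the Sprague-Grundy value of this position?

8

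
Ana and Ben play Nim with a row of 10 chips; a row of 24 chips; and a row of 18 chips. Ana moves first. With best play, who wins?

Ben wins

Nim-sum: 10 XOR 24 XOR 18 = 0.
The nim-sum is 0, so this is a P-position: the player to move is in a losing position under optimal play; Ana is about to move from it and so loses — Ben wins.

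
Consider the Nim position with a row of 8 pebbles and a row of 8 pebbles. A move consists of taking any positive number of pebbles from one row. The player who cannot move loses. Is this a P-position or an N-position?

Nim-sum: 8 ^ 8 = 0.
The nim-sum is 0, so this is a P-position: the player to move is in a losing position under optimal play.

P-position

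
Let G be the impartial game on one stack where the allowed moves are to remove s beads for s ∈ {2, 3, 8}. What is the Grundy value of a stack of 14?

2

Compute g(0), g(1), … for moves {2, 3, 8}:
k:     0  1  2  3  4  5  6  7  8  9 10 11 12 13 14
g(k):  0  0  1  1  2  0  0  1  1  2  0  0  1  1  2
So g(14) = 2.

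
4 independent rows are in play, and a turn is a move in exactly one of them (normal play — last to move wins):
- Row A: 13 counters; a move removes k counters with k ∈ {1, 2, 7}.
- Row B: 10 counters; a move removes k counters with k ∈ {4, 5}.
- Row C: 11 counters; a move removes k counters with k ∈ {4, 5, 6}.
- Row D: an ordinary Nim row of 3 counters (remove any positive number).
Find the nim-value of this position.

2

Grundy values for row A (subtraction set {1, 2, 7}):
k:     0  1  2  3  4  5  6  7  8  9 10 11 12 13
g(k):  0  1  2  0  1  2  0  1  2  0  1  2  0  1
So g(13) = 1.
For row B, compute g(0), g(1), … with moves {4, 5}:
g(0) = mex{} = 0
g(1) = mex{} = 0
g(2) = mex{} = 0
g(3) = mex{} = 0
g(4) = mex{0} = 1
g(5) = mex{0} = 1
g(6) = mex{0} = 1
g(7) = mex{0} = 1
g(8) = mex{0,1} = 2
g(9) = mex{1} = 0
g(10) = mex{1} = 0
So g(10) = 0.
For row C, compute g(0), g(1), … with moves {4, 5, 6}:
g(0) = mex{} = 0
g(1) = mex{} = 0
g(2) = mex{} = 0
g(3) = mex{} = 0
g(4) = mex{0} = 1
g(5) = mex{0} = 1
g(6) = mex{0} = 1
g(7) = mex{0} = 1
g(8) = mex{0,1} = 2
g(9) = mex{0,1} = 2
g(10) = mex{1} = 0
g(11) = mex{1} = 0
So g(11) = 0.
Row D is a plain Nim row of size 3, so its Grundy value is 3.
By the Sprague-Grundy theorem, the Grundy value of a sum of independent games is the XOR of the component values.
Combined value = 1 XOR 0 XOR 0 XOR 3 = 2.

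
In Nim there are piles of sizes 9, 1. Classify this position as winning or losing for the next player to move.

Winning position

In binary:
  1001  (9)
  0001  (1)
  ----
  1000  (8)
The nim-sum is 8 ≠ 0, so this is an N-position: the player to move can win.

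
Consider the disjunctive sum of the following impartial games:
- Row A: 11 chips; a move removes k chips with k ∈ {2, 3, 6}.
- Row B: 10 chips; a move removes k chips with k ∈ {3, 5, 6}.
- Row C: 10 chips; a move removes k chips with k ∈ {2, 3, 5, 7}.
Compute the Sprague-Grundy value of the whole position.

Build the Grundy sequence for row A with g(k) = mex{g(k−s) : s ∈ {2, 3, 6}, s ≤ k}:
k:     0  1  2  3  4  5  6  7  8  9 10 11
g(k):  0  0  1  1  2  0  3  1  2  0  0  1
So g(11) = 1.
Grundy values for row B (subtraction set {3, 5, 6}):
g(0) = mex{} = 0
g(1) = mex{} = 0
g(2) = mex{} = 0
g(3) = mex{0} = 1
g(4) = mex{0} = 1
g(5) = mex{0} = 1
g(6) = mex{0,1} = 2
g(7) = mex{0,1} = 2
g(8) = mex{0,1} = 2
g(9) = mex{1,2} = 0
g(10) = mex{1,2} = 0
So g(10) = 0.
Grundy values for row C (subtraction set {2, 3, 5, 7}):
g(0) = mex{} = 0
g(1) = mex{} = 0
g(2) = mex{0} = 1
g(3) = mex{0} = 1
g(4) = mex{0,1} = 2
g(5) = mex{0,1} = 2
g(6) = mex{0,1,2} = 3
g(7) = mex{0,1,2} = 3
g(8) = mex{0,1,2,3} = 4
g(9) = mex{1,2,3} = 0
g(10) = mex{1,2,3,4} = 0
So g(10) = 0.
By the Sprague-Grundy theorem, the Grundy value of a sum of independent games is the XOR of the component values.
Combined value = 1 ⊕ 0 ⊕ 0 = 1.

1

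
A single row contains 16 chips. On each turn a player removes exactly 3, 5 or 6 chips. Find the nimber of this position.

Grundy values for subtraction set {3, 5, 6}:
k:     0  1  2  3  4  5  6  7  8  9 10 11 12 13 14 15 16
g(k):  0  0  0  1  1  1  2  2  2  0  0  0  1  1  1  2  2
So g(16) = 2.

2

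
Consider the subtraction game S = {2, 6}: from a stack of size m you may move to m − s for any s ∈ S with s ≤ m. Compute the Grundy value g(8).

Compute g(0), g(1), … for moves {2, 6}:
g(0) = mex{} = 0
g(1) = mex{} = 0
g(2) = mex{0} = 1
g(3) = mex{0} = 1
g(4) = mex{1} = 0
g(5) = mex{1} = 0
g(6) = mex{0} = 1
g(7) = mex{0} = 1
g(8) = mex{1} = 0
So g(8) = 0.

0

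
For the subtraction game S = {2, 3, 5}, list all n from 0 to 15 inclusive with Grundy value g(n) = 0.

0, 1, 7, 8, 14, 15

Grundy values for subtraction set {2, 3, 5}:
k:     0  1  2  3  4  5  6  7  8  9 10 11 12 13 14 15
g(k):  0  0  1  1  2  2  3  0  0  1  1  2  2  3  0  0
The P-positions (g = 0) in 0..15 are 0, 1, 7, 8, 14, 15.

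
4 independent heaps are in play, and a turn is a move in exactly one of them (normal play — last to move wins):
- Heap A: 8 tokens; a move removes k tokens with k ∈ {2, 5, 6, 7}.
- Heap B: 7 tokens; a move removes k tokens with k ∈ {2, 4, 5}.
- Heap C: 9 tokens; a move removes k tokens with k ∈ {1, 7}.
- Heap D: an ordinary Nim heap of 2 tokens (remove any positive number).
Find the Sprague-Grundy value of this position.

1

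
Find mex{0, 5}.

0 is in the set but 1 is not, so the mex is 1.

1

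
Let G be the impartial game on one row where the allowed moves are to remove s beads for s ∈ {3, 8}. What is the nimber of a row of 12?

0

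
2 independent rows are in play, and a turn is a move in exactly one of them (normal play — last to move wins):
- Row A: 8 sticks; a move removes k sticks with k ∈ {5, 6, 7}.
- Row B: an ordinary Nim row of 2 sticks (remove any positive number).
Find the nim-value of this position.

3

Grundy values for row A (subtraction set {5, 6, 7}):
k:     0  1  2  3  4  5  6  7  8
g(k):  0  0  0  0  0  1  1  1  1
So g(8) = 1.
Row B is a plain Nim row of size 2, so its Grundy value is 2.
By the Sprague-Grundy theorem, the Grundy value of a sum of independent games is the XOR of the component values.
Combined value = 1 XOR 2 = 3.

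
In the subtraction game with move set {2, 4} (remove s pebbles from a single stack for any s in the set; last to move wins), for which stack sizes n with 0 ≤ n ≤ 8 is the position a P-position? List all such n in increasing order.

0, 1, 6, 7

Grundy values for subtraction set {2, 4}:
k:     0  1  2  3  4  5  6  7  8
g(k):  0  0  1  1  2  2  0  0  1
The P-positions (g = 0) in 0..8 are 0, 1, 6, 7.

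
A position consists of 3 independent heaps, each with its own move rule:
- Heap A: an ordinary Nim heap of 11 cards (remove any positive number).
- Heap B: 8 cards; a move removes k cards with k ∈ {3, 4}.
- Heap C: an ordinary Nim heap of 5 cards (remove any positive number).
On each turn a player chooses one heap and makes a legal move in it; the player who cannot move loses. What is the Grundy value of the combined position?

Heap A is a plain Nim heap of size 11, so its Grundy value is 11.
Build the Grundy sequence for heap B with g(k) = mex{g(k−s) : s ∈ {3, 4}, s ≤ k}:
k:     0  1  2  3  4  5  6  7  8
g(k):  0  0  0  1  1  1  2  0  0
So g(8) = 0.
Heap C is a plain Nim heap of size 5, so its Grundy value is 5.
By the Sprague-Grundy theorem, the Grundy value of a sum of independent games is the XOR of the component values.
Combined value = 11 XOR 0 XOR 5 = 14.

14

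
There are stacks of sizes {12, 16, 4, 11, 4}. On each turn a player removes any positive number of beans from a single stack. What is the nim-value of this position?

Nim-sum: 12 XOR 16 XOR 4 XOR 11 XOR 4 = 23.

23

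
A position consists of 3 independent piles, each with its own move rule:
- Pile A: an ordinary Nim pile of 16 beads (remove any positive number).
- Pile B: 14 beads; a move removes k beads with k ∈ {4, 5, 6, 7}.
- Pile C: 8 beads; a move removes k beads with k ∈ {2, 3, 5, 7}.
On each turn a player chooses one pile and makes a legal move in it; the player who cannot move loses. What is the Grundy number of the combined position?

20

Pile A is a plain Nim pile of size 16, so its Grundy value is 16.
Grundy values for pile B (subtraction set {4, 5, 6, 7}):
g(0) = mex{} = 0
g(1) = mex{} = 0
g(2) = mex{} = 0
g(3) = mex{} = 0
g(4) = mex{0} = 1
g(5) = mex{0} = 1
g(6) = mex{0} = 1
g(7) = mex{0} = 1
g(8) = mex{0,1} = 2
g(9) = mex{0,1} = 2
g(10) = mex{0,1} = 2
g(11) = mex{1} = 0
g(12) = mex{1,2} = 0
g(13) = mex{1,2} = 0
g(14) = mex{1,2} = 0
So g(14) = 0.
Build the Grundy sequence for pile C with g(k) = mex{g(k−s) : s ∈ {2, 3, 5, 7}, s ≤ k}:
k:     0  1  2  3  4  5  6  7  8
g(k):  0  0  1  1  2  2  3  3  4
So g(8) = 4.
By the Sprague-Grundy theorem, the Grundy value of a sum of independent games is the XOR of the component values.
Combined value = 16 ⊕ 0 ⊕ 4 = 20.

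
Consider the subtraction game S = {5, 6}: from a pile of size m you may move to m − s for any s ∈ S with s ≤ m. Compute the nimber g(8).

1

Compute g(0), g(1), … for moves {5, 6}:
k:     0  1  2  3  4  5  6  7  8
g(k):  0  0  0  0  0  1  1  1  1
So g(8) = 1.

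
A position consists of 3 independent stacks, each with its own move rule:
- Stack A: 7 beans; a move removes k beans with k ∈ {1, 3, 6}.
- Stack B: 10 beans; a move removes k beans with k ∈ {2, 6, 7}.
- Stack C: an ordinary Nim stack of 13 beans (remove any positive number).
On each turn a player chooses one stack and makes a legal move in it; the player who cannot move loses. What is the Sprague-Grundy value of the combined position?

13

For stack A, compute g(0), g(1), … with moves {1, 3, 6}:
k:     0  1  2  3  4  5  6  7
g(k):  0  1  0  1  0  1  2  3
So g(7) = 3.
Grundy values for stack B (subtraction set {2, 6, 7}):
k:     0  1  2  3  4  5  6  7  8  9 10
g(k):  0  0  1  1  0  0  1  1  2  0  3
So g(10) = 3.
Stack C is a plain Nim stack of size 13, so its Grundy value is 13.
The value of a disjunctive sum is the nim-sum of the parts.
Combined value = 3 ⊕ 3 ⊕ 13 = 13.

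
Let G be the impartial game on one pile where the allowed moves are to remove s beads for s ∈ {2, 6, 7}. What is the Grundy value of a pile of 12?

2

Compute g(0), g(1), … for moves {2, 6, 7}:
g(0) = mex{} = 0
g(1) = mex{} = 0
g(2) = mex{0} = 1
g(3) = mex{0} = 1
g(4) = mex{1} = 0
g(5) = mex{1} = 0
g(6) = mex{0} = 1
g(7) = mex{0} = 1
g(8) = mex{0,1} = 2
g(9) = mex{1} = 0
g(10) = mex{0,1,2} = 3
g(11) = mex{0} = 1
g(12) = mex{0,1,3} = 2
So g(12) = 2.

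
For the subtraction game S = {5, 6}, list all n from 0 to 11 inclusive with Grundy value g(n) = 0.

0, 1, 2, 3, 4, 11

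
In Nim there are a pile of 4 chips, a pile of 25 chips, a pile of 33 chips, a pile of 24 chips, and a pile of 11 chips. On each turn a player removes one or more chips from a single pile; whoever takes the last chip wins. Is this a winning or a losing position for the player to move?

Nim-sum: 4 XOR 25 XOR 33 XOR 24 XOR 11 = 47.
The nim-sum is 47 ≠ 0, so this is an N-position: the player to move can win.

Winning position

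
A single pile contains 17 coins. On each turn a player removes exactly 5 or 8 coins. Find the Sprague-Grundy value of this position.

0

Compute g(0), g(1), … for moves {5, 8}:
k:     0  1  2  3  4  5  6  7  8  9 10 11 12 13 14 15 16 17
g(k):  0  0  0  0  0  1  1  1  1  1  2  2  2  0  0  0  0  0
So g(17) = 0.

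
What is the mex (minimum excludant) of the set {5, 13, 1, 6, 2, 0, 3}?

4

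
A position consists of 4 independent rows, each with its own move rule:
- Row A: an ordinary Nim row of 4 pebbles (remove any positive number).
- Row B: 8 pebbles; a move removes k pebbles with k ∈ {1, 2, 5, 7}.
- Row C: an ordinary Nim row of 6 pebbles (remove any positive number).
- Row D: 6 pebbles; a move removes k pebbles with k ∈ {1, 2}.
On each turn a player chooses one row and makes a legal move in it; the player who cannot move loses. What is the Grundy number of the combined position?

Row A is a plain Nim row of size 4, so its Grundy value is 4.
Build the Grundy sequence for row B with g(k) = mex{g(k−s) : s ∈ {1, 2, 5, 7}, s ≤ k}:
g(0) = mex{} = 0
g(1) = mex{0} = 1
g(2) = mex{0,1} = 2
g(3) = mex{1,2} = 0
g(4) = mex{0,2} = 1
g(5) = mex{0,1} = 2
g(6) = mex{1,2} = 0
g(7) = mex{0,2} = 1
g(8) = mex{0,1} = 2
So g(8) = 2.
Row C is a plain Nim row of size 6, so its Grundy value is 6.
Grundy values for row D (subtraction set {1, 2}):
k:     0  1  2  3  4  5  6
g(k):  0  1  2  0  1  2  0
So g(6) = 0.
By the Sprague-Grundy theorem, the Grundy value of a sum of independent games is the XOR of the component values.
Combined value = 4 ⊕ 2 ⊕ 6 ⊕ 0 = 0.

0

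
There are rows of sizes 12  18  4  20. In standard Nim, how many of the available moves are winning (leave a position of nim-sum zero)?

1

Compute the nim-sum pairwise:
12 ⊕ 18 = 30
30 ⊕ 4 = 26
26 ⊕ 20 = 14
The overall nim-sum is X = 14. A row of size p has a winning move iff p XOR X < p (reduce it to p XOR X).
  12: 12 XOR 14 = 2 < 12 — winning move (to 2).
  18: 18 XOR 14 = 28 ≥ 18 — no move.
  4: 4 XOR 14 = 10 ≥ 4 — no move.
  20: 20 XOR 14 = 26 ≥ 20 — no move.
That gives 1 winning move.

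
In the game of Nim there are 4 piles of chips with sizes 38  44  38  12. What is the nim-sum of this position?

Compute the nim-sum pairwise:
38 ⊕ 44 = 10
10 ⊕ 38 = 44
44 ⊕ 12 = 32

32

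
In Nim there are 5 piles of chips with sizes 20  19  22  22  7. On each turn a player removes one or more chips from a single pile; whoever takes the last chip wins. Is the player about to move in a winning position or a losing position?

Losing position

Nim-sum: 20 ⊕ 19 ⊕ 22 ⊕ 22 ⊕ 7 = 0.
The nim-sum is 0, so this is a P-position: the player to move is in a losing position under optimal play.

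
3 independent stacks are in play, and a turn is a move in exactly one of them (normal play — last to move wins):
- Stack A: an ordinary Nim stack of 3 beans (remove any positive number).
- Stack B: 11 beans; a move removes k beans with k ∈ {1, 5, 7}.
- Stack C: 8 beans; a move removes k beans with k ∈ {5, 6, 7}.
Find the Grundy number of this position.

Stack A is a plain Nim stack of size 3, so its Grundy value is 3.
For stack B, compute g(0), g(1), … with moves {1, 5, 7}:
k:     0  1  2  3  4  5  6  7  8  9 10 11
g(k):  0  1  0  1  0  1  0  1  0  1  0  1
So g(11) = 1.
Grundy values for stack C (subtraction set {5, 6, 7}):
g(0) = mex{} = 0
g(1) = mex{} = 0
g(2) = mex{} = 0
g(3) = mex{} = 0
g(4) = mex{} = 0
g(5) = mex{0} = 1
g(6) = mex{0} = 1
g(7) = mex{0} = 1
g(8) = mex{0} = 1
So g(8) = 1.
By the Sprague-Grundy theorem, the Grundy value of a sum of independent games is the XOR of the component values.
Combined value = 3 ⊕ 1 ⊕ 1 = 3.

3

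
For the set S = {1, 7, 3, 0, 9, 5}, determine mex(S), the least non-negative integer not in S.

The values 0, 1 are all present; 2 is the first non-negative integer missing from the set.

2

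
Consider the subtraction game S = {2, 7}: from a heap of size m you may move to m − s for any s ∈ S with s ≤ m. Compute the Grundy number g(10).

0

Grundy values for subtraction set {2, 7}:
g(0) = mex{} = 0
g(1) = mex{} = 0
g(2) = mex{0} = 1
g(3) = mex{0} = 1
g(4) = mex{1} = 0
g(5) = mex{1} = 0
g(6) = mex{0} = 1
g(7) = mex{0} = 1
g(8) = mex{0,1} = 2
g(9) = mex{1} = 0
g(10) = mex{1,2} = 0
So g(10) = 0.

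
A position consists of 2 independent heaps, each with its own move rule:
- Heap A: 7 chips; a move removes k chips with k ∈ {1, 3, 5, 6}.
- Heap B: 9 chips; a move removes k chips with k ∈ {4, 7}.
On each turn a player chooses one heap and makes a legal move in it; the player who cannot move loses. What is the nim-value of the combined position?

Grundy values for heap A (subtraction set {1, 3, 5, 6}):
k:     0  1  2  3  4  5  6  7
g(k):  0  1  0  1  0  1  2  3
So g(7) = 3.
Build the Grundy sequence for heap B with g(k) = mex{g(k−s) : s ∈ {4, 7}, s ≤ k}:
g(0) = mex{} = 0
g(1) = mex{} = 0
g(2) = mex{} = 0
g(3) = mex{} = 0
g(4) = mex{0} = 1
g(5) = mex{0} = 1
g(6) = mex{0} = 1
g(7) = mex{0} = 1
g(8) = mex{0,1} = 2
g(9) = mex{0,1} = 2
So g(9) = 2.
By the Sprague-Grundy theorem, the Grundy value of a sum of independent games is the XOR of the component values.
Combined value = 3 ⊕ 2 = 1.

1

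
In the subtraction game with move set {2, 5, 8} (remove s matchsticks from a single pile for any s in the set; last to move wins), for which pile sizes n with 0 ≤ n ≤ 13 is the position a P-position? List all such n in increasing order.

0, 1, 4, 7, 10, 11

Build the Grundy sequence with g(k) = mex{g(k−s) : s ∈ {2, 5, 8}, s ≤ k}:
g(0) = mex{} = 0
g(1) = mex{} = 0
g(2) = mex{0} = 1
g(3) = mex{0} = 1
g(4) = mex{1} = 0
g(5) = mex{0,1} = 2
g(6) = mex{0} = 1
g(7) = mex{1,2} = 0
g(8) = mex{0,1} = 2
g(9) = mex{0} = 1
g(10) = mex{1,2} = 0
g(11) = mex{1} = 0
g(12) = mex{0} = 1
g(13) = mex{0,2} = 1
The P-positions (g = 0) in 0..13 are 0, 1, 4, 7, 10, 11.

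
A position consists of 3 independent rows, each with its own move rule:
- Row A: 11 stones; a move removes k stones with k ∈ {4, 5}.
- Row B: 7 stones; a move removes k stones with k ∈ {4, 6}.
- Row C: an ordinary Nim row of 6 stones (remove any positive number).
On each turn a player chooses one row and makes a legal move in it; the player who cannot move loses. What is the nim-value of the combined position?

Build the Grundy sequence for row A with g(k) = mex{g(k−s) : s ∈ {4, 5}, s ≤ k}:
k:     0  1  2  3  4  5  6  7  8  9 10 11
g(k):  0  0  0  0  1  1  1  1  2  0  0  0
So g(11) = 0.
Grundy values for row B (subtraction set {4, 6}):
k:     0  1  2  3  4  5  6  7
g(k):  0  0  0  0  1  1  1  1
So g(7) = 1.
Row C is a plain Nim row of size 6, so its Grundy value is 6.
The value of a disjunctive sum is the nim-sum of the parts.
Combined value = 0 ⊕ 1 ⊕ 6 = 7.

7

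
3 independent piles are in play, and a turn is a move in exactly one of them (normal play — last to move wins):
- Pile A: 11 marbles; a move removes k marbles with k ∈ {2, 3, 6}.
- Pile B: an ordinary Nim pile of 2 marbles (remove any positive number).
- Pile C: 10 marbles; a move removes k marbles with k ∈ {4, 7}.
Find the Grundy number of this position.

1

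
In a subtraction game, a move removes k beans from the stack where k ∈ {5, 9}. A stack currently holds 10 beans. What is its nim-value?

2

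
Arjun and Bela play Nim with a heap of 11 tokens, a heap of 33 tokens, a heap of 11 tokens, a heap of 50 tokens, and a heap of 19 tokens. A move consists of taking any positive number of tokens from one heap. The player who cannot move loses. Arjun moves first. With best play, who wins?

Compute the nim-sum pairwise:
11 XOR 33 = 42
42 XOR 11 = 33
33 XOR 50 = 19
19 XOR 19 = 0
The nim-sum is 0, so this is a P-position: the player to move is in a losing position under optimal play; Arjun is about to move from it and so loses — Bela wins.

Bela wins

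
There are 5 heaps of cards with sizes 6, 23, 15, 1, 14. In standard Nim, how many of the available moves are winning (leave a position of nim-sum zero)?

In binary:
  00110  (6)
  10111  (23)
  01111  (15)
  00001  (1)
  01110  (14)
  -----
  10001  (17)
The overall nim-sum is X = 17. A heap of size p has a winning move iff p XOR X < p (reduce it to p XOR X).
  6: 6 XOR 17 = 23 ≥ 6 — no move.
  23: 23 XOR 17 = 6 < 23 — winning move (to 6).
  15: 15 XOR 17 = 30 ≥ 15 — no move.
  1: 1 XOR 17 = 16 ≥ 1 — no move.
  14: 14 XOR 17 = 31 ≥ 14 — no move.
That gives 1 winning move.

1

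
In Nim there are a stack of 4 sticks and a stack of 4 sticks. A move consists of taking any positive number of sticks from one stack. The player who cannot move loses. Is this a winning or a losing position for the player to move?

Losing position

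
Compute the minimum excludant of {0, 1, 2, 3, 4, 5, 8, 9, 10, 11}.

The values 0, 1, 2, 3, 4, 5 are all present; 6 is the first non-negative integer missing from the set.

6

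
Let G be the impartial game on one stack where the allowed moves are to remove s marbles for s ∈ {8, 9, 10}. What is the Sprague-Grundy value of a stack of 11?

1

Compute g(0), g(1), … for moves {8, 9, 10}:
g(0) = mex{} = 0
g(1) = mex{} = 0
g(2) = mex{} = 0
g(3) = mex{} = 0
g(4) = mex{} = 0
g(5) = mex{} = 0
g(6) = mex{} = 0
g(7) = mex{} = 0
g(8) = mex{0} = 1
g(9) = mex{0} = 1
g(10) = mex{0} = 1
g(11) = mex{0} = 1
So g(11) = 1.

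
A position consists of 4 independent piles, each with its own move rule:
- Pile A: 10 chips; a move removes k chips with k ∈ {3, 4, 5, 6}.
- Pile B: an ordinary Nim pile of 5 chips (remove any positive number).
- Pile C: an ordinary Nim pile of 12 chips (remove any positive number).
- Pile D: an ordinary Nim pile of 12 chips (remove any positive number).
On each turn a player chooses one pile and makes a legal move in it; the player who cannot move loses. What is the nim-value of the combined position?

5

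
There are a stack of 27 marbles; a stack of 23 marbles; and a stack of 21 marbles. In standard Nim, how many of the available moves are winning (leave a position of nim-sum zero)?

In binary:
  11011  (27)
  10111  (23)
  10101  (21)
  -----
  11001  (25)
The overall nim-sum is X = 25. A stack of size p has a winning move iff p XOR X < p (reduce it to p XOR X).
  27: 27 XOR 25 = 2 < 27 — winning move (to 2).
  23: 23 XOR 25 = 14 < 23 — winning move (to 14).
  21: 21 XOR 25 = 12 < 21 — winning move (to 12).
That gives 3 winning moves.

3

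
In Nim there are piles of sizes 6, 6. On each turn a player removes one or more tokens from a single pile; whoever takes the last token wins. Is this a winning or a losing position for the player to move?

Nim-sum: 6 XOR 6 = 0.
The nim-sum is 0, so this is a P-position: the player to move is in a losing position under optimal play.

Losing position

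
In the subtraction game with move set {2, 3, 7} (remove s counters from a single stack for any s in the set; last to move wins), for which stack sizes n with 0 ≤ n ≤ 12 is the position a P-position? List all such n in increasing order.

0, 1, 5, 6, 10, 11

Grundy values for subtraction set {2, 3, 7}:
g(0) = mex{} = 0
g(1) = mex{} = 0
g(2) = mex{0} = 1
g(3) = mex{0} = 1
g(4) = mex{0,1} = 2
g(5) = mex{1} = 0
g(6) = mex{1,2} = 0
g(7) = mex{0,2} = 1
g(8) = mex{0} = 1
g(9) = mex{0,1} = 2
g(10) = mex{1} = 0
g(11) = mex{1,2} = 0
g(12) = mex{0,2} = 1
The P-positions (g = 0) in 0..12 are 0, 1, 5, 6, 10, 11.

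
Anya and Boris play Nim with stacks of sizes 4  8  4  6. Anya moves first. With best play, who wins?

Anya wins

Bitwise XOR of the heap sizes:
  0100  (4)
  1000  (8)
  0100  (4)
  0110  (6)
  ----
  1110  (14)
The nim-sum is 14 ≠ 0, so this is an N-position: the player to move can win; Anya has a winning move.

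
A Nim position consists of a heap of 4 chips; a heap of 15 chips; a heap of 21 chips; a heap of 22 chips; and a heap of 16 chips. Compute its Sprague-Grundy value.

24

In binary:
  00100  (4)
  01111  (15)
  10101  (21)
  10110  (22)
  10000  (16)
  -----
  11000  (24)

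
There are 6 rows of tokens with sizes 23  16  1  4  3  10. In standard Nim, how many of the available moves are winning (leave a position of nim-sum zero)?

Bitwise XOR of the heap sizes:
  10111  (23)
  10000  (16)
  00001  (1)
  00100  (4)
  00011  (3)
  01010  (10)
  -----
  01011  (11)
The overall nim-sum is X = 11. A row of size p has a winning move iff p XOR X < p (reduce it to p XOR X).
  23: 23 XOR 11 = 28 ≥ 23 — no move.
  16: 16 XOR 11 = 27 ≥ 16 — no move.
  1: 1 XOR 11 = 10 ≥ 1 — no move.
  4: 4 XOR 11 = 15 ≥ 4 — no move.
  3: 3 XOR 11 = 8 ≥ 3 — no move.
  10: 10 XOR 11 = 1 < 10 — winning move (to 1).
That gives 1 winning move.

1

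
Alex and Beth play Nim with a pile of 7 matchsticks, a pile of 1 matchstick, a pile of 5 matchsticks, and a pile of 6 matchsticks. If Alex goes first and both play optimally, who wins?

Alex wins

In binary:
  111  (7)
  001  (1)
  101  (5)
  110  (6)
  ---
  101  (5)
The nim-sum is 5 ≠ 0, so this is an N-position: the player to move can win; Alex has a winning move.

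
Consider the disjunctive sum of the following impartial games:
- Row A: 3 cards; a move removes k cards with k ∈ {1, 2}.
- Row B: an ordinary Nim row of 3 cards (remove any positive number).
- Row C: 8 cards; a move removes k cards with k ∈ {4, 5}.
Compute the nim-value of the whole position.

Grundy values for row A (subtraction set {1, 2}):
g(0) = mex{} = 0
g(1) = mex{0} = 1
g(2) = mex{0,1} = 2
g(3) = mex{1,2} = 0
So g(3) = 0.
Row B is a plain Nim row of size 3, so its Grundy value is 3.
Build the Grundy sequence for row C with g(k) = mex{g(k−s) : s ∈ {4, 5}, s ≤ k}:
g(0) = mex{} = 0
g(1) = mex{} = 0
g(2) = mex{} = 0
g(3) = mex{} = 0
g(4) = mex{0} = 1
g(5) = mex{0} = 1
g(6) = mex{0} = 1
g(7) = mex{0} = 1
g(8) = mex{0,1} = 2
So g(8) = 2.
By the Sprague-Grundy theorem, the Grundy value of a sum of independent games is the XOR of the component values.
Combined value = 0 XOR 3 XOR 2 = 1.

1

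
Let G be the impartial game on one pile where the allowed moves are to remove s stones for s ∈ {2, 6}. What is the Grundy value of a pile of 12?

Compute g(0), g(1), … for moves {2, 6}:
g(0) = mex{} = 0
g(1) = mex{} = 0
g(2) = mex{0} = 1
g(3) = mex{0} = 1
g(4) = mex{1} = 0
g(5) = mex{1} = 0
g(6) = mex{0} = 1
g(7) = mex{0} = 1
g(8) = mex{1} = 0
g(9) = mex{1} = 0
g(10) = mex{0} = 1
g(11) = mex{0} = 1
g(12) = mex{1} = 0
So g(12) = 0.

0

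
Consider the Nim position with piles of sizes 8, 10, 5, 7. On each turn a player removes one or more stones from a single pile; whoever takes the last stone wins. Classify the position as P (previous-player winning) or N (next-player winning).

Nim-sum: 8 ^ 10 ^ 5 ^ 7 = 0.
The nim-sum is 0, so this is a P-position: the player to move is in a losing position under optimal play.

P-position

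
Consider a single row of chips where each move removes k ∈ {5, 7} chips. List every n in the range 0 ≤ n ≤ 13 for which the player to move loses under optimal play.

0, 1, 2, 3, 4, 12, 13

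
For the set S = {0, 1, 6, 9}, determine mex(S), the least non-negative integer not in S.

The values 0, 1 are all present; 2 is the first non-negative integer missing from the set.

2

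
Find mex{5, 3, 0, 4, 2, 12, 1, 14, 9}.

6

The values 0, 1, 2, 3, 4, 5 are all present; 6 is the first non-negative integer missing from the set.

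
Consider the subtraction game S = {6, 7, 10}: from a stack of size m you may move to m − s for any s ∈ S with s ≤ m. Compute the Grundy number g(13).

Build the Grundy sequence with g(k) = mex{g(k−s) : s ∈ {6, 7, 10}, s ≤ k}:
g(0) = mex{} = 0
g(1) = mex{} = 0
g(2) = mex{} = 0
g(3) = mex{} = 0
g(4) = mex{} = 0
g(5) = mex{} = 0
g(6) = mex{0} = 1
g(7) = mex{0} = 1
g(8) = mex{0} = 1
g(9) = mex{0} = 1
g(10) = mex{0} = 1
g(11) = mex{0} = 1
g(12) = mex{0,1} = 2
g(13) = mex{0,1} = 2
So g(13) = 2.

2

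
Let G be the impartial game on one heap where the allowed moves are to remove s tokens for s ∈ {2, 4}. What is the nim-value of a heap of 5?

Compute g(0), g(1), … for moves {2, 4}:
g(0) = mex{} = 0
g(1) = mex{} = 0
g(2) = mex{0} = 1
g(3) = mex{0} = 1
g(4) = mex{0,1} = 2
g(5) = mex{0,1} = 2
So g(5) = 2.

2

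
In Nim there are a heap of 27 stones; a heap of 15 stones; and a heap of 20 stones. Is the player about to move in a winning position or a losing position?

Losing position

Nim-sum: 27 ⊕ 15 ⊕ 20 = 0.
The nim-sum is 0, so this is a P-position: the player to move is in a losing position under optimal play.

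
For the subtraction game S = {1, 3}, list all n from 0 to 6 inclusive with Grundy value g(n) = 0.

0, 2, 4, 6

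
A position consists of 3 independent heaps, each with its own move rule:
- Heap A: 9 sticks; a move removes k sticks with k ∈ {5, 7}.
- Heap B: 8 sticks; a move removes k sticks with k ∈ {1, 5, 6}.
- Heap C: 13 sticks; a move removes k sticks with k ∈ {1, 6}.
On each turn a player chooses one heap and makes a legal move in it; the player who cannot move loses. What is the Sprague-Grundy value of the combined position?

Grundy values for heap A (subtraction set {5, 7}):
g(0) = mex{} = 0
g(1) = mex{} = 0
g(2) = mex{} = 0
g(3) = mex{} = 0
g(4) = mex{} = 0
g(5) = mex{0} = 1
g(6) = mex{0} = 1
g(7) = mex{0} = 1
g(8) = mex{0} = 1
g(9) = mex{0} = 1
So g(9) = 1.
For heap B, compute g(0), g(1), … with moves {1, 5, 6}:
g(0) = mex{} = 0
g(1) = mex{0} = 1
g(2) = mex{1} = 0
g(3) = mex{0} = 1
g(4) = mex{1} = 0
g(5) = mex{0} = 1
g(6) = mex{0,1} = 2
g(7) = mex{0,1,2} = 3
g(8) = mex{0,1,3} = 2
So g(8) = 2.
For heap C, compute g(0), g(1), … with moves {1, 6}:
k:     0  1  2  3  4  5  6  7  8  9 10 11 12 13
g(k):  0  1  0  1  0  1  2  0  1  0  1  0  1  2
So g(13) = 2.
By the Sprague-Grundy theorem, the Grundy value of a sum of independent games is the XOR of the component values.
Combined value = 1 ⊕ 2 ⊕ 2 = 1.

1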